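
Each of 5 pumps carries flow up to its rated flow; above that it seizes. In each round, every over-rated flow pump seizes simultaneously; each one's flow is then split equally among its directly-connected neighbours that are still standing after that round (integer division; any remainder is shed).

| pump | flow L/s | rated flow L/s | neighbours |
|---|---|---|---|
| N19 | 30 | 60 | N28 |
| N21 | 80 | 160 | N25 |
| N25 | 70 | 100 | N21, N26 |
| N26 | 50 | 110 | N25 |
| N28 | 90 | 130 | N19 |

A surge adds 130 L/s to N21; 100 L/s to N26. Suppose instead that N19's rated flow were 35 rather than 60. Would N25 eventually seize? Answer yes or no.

yes

With N19's rated flow at 35:
Round 1 — N21 at 210 > 160; N26 at 150 > 110. N21, N26 seize.
  N21 sheds 210 L/s to N25: 210 each.
    N25: 70+210 = 280 > 100
  N26 sheds 150 L/s to N25: 150 each.
    N25: 280+150 = 430 > 100
Round 2 — N25 seizes.
  N25 sheds 430 L/s: no online neighbours, lost.
No further seizures.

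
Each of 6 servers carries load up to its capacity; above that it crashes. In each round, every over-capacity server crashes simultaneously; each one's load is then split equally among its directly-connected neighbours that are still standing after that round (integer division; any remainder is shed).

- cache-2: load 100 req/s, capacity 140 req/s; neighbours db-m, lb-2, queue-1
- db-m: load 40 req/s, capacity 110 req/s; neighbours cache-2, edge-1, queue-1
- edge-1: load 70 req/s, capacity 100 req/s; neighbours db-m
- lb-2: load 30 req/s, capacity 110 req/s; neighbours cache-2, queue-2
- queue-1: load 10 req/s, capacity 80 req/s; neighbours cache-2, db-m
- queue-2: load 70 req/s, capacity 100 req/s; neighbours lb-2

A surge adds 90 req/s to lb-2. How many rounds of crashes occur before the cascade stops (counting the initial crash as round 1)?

Round 1 — lb-2 at 120 > 110. lb-2 crashes.
  lb-2 sheds 120 req/s to cache-2, queue-2: 60 each.
    cache-2: 100+60 = 160 > 140
    queue-2: 70+60 = 130 > 100
Round 2 — cache-2, queue-2 crash.
  cache-2 sheds 160 req/s to db-m, queue-1: 80 each.
    db-m: 40+80 = 120 > 110
    queue-1: 10+80 = 90 > 80
  queue-2 sheds 130 req/s: no online neighbours, lost.
Round 3 — db-m, queue-1 crash.
  db-m sheds 120 req/s to edge-1: 120 each.
    edge-1: 70+120 = 190 > 100
  queue-1 sheds 90 req/s: no online neighbours, lost.
Round 4 — edge-1 crashes.
  edge-1 sheds 190 req/s: no online neighbours, lost.
No further crashes.

4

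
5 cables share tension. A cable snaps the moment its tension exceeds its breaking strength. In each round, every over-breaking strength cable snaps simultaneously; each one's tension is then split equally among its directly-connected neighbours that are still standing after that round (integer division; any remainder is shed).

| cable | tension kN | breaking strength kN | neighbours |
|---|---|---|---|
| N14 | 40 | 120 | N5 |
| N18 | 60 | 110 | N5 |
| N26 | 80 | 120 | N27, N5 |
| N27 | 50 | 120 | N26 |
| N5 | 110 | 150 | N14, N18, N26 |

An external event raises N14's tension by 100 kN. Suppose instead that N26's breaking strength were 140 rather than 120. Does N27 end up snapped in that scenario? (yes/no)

With N26's breaking strength at 140:
Round 1 — N14 at 140 > 120. N14 snaps.
  N14 sheds 140 kN to N5: 140 each.
    N5: 110+140 = 250 > 150
Round 2 — N5 snaps.
  N5 sheds 250 kN to N18, N26: 125 each.
    N18: 60+125 = 185 > 110
    N26: 80+125 = 205 > 140
Round 3 — N18, N26 snap.
  N18 sheds 185 kN: no online neighbours, lost.
  N26 sheds 205 kN to N27: 205 each.
    N27: 50+205 = 255 > 120
Round 4 — N27 snaps.
  N27 sheds 255 kN: no online neighbours, lost.
No further breaks.

yes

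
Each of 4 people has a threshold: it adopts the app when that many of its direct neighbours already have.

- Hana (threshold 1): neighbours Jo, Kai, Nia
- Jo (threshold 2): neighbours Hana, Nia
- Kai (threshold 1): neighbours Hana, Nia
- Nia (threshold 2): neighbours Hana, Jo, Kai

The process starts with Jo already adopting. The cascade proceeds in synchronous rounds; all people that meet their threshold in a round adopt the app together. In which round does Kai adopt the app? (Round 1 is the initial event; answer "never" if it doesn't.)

Round 1 — Jo adopts the app (initial).
Round 2 — checking thresholds:
  Hana: 1 of 3 neighbours ≥ 1, adopts the app.
  Nia: 1 of 3 neighbours < 2, not yet.
Round 3 — checking thresholds:
  Kai: 1 of 2 neighbours ≥ 1, adopts the app.
  Nia: 2 of 3 neighbours ≥ 2, adopts the app.
Round 4 — no new adoptions; cascade stops.

3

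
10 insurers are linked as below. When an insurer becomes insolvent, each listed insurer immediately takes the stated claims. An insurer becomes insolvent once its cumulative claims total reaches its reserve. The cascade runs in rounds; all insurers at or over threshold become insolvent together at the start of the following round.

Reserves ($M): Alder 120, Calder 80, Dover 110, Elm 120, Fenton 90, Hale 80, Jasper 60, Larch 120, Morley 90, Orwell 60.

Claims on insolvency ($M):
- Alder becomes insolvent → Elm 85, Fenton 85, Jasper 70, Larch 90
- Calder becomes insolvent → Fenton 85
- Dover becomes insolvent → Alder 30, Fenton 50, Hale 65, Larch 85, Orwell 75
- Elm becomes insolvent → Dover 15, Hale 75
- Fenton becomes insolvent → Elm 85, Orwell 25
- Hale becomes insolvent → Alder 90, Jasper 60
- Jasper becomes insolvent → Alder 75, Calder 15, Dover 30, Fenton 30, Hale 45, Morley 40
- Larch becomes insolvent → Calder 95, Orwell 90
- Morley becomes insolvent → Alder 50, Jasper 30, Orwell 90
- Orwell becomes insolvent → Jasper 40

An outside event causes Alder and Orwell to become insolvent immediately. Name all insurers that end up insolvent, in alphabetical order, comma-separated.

Round 1 — Alder, Orwell become insolvent (initial).
  Elm: +85 → 85 < 120
  Fenton: +85 → 85 < 90
  Jasper: +70+40 → 110 ≥ 60
  Larch: +90 → 90 < 120
Round 2 — Jasper becomes insolvent.
  Calder: +15 → 15 < 80
  Dover: +30 → 30 < 110
  Fenton: +30 → 115 ≥ 90
  Hale: +45 → 45 < 80
  Morley: +40 → 40 < 90
Round 3 — Fenton becomes insolvent.
  Elm: +85 → 170 ≥ 120
Round 4 — Elm becomes insolvent.
  Dover: +15 → 45 < 110
  Hale: +75 → 120 ≥ 80
Round 5 — Hale becomes insolvent.
No further insolvencies.

Alder, Elm, Fenton, Hale, Jasper, Orwell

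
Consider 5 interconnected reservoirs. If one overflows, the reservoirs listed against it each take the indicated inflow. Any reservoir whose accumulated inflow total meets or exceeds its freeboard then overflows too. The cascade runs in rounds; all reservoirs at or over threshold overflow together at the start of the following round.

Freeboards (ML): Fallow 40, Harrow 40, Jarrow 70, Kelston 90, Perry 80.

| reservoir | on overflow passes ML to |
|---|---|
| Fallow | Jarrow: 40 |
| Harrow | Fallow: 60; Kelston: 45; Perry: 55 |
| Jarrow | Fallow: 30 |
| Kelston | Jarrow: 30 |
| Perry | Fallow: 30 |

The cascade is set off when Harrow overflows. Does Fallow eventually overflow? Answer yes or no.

yes

Round 1 — Harrow overflows (initial).
  Fallow: +60 → 60 ≥ 40
  Kelston: +45 → 45 < 90
  Perry: +55 → 55 < 80
Round 2 — Fallow overflows.
  Jarrow: +40 → 40 < 70
No further overflows.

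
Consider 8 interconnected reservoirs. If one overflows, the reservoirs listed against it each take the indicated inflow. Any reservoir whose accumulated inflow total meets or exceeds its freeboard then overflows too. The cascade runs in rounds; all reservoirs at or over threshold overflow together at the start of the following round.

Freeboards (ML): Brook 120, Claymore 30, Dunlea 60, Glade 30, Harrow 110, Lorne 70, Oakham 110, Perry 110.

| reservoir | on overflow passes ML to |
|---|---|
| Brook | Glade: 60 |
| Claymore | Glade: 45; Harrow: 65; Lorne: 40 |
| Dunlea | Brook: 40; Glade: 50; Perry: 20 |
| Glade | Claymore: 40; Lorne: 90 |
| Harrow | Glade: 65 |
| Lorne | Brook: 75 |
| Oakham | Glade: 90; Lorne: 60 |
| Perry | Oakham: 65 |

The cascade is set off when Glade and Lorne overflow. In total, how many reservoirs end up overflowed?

3

Round 1 — Glade, Lorne overflow (initial).
  Brook: +75 → 75 < 120
  Claymore: +40 → 40 ≥ 30
Round 2 — Claymore overflows.
  Harrow: +65 → 65 < 110
No further overflows.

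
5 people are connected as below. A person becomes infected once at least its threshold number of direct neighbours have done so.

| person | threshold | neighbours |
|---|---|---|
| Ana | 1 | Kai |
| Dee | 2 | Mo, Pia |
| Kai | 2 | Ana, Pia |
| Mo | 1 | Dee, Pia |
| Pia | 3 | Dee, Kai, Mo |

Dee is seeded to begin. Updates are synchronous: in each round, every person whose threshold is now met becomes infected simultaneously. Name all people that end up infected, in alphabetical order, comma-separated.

Round 1 — Dee becomes infected (initial).
Round 2 — checking thresholds:
  Mo: 1 of 2 neighbours ≥ 1, becomes infected.
  Pia: 1 of 3 neighbours < 3, holds.
Round 3 — no new infections; cascade stops.

Dee, Mo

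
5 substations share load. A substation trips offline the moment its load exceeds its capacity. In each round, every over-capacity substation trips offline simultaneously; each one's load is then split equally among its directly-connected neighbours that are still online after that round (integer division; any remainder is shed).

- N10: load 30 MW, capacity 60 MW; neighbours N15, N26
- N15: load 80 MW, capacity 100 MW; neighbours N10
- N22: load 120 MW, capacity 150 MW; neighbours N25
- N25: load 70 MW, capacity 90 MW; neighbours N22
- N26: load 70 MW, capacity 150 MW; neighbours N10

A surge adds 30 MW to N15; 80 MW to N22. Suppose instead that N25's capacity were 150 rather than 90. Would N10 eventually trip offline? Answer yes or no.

yes

With N25's capacity at 150:
Round 1 — N15 at 110 > 100; N22 at 200 > 150. N15, N22 trip offline.
  N15 sheds 110 MW to N10: 110 each.
    N10: 30+110 = 140 > 60
  N22 sheds 200 MW to N25: 200 each.
    N25: 70+200 = 270 > 150
Round 2 — N10, N25 trip offline.
  N10 sheds 140 MW to N26: 140 each.
    N26: 70+140 = 210 > 150
  N25 sheds 270 MW: no online neighbours, lost.
Round 3 — N26 trips offline.
  N26 sheds 210 MW: no online neighbours, lost.
No further trips.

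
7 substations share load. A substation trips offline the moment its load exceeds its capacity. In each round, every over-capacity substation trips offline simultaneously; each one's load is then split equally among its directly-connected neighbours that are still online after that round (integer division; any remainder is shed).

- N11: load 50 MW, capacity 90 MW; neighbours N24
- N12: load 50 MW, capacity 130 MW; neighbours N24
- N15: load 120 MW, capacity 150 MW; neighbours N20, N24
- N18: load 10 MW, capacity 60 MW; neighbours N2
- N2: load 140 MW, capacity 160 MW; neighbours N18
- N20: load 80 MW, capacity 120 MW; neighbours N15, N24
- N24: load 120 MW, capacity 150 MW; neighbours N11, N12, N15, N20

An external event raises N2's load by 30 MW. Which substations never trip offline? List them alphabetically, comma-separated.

N11, N12, N15, N20, N24

Round 1 — N2 at 170 > 160. N2 trips offline.
  N2 sheds 170 MW to N18: 170 each.
    N18: 10+170 = 180 > 60
Round 2 — N18 trips offline.
  N18 sheds 180 MW: no online neighbours, lost.
No further trips.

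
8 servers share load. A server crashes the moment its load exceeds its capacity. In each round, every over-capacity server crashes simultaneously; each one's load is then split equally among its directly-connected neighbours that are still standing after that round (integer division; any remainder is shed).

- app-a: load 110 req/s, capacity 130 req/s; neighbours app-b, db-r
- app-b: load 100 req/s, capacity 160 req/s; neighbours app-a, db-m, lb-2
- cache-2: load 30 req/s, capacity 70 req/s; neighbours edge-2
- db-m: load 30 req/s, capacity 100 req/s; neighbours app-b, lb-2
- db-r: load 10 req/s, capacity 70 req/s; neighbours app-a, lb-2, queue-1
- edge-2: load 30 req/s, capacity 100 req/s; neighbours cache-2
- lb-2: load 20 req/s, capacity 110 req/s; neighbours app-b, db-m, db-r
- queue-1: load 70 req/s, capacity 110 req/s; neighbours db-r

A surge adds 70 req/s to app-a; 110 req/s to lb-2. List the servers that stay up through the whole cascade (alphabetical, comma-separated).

Round 1 — app-a at 180 > 130; lb-2 at 130 > 110. app-a, lb-2 crash.
  app-a sheds 180 req/s to app-b, db-r: 90 each.
    app-b: 100+90 = 190 > 160
    db-r: 10+90 = 100 > 70
  lb-2 sheds 130 req/s to app-b, db-m, db-r: 43 each (1 lost).
    app-b: 190+43 = 233 > 160
    db-m: 30+43 = 73 ≤ 100
    db-r: 100+43 = 143 > 70
Round 2 — app-b, db-r crash.
  app-b sheds 233 req/s to db-m: 233 each.
    db-m: 73+233 = 306 > 100
  db-r sheds 143 req/s to queue-1: 143 each.
    queue-1: 70+143 = 213 > 110
Round 3 — db-m, queue-1 crash.
  db-m sheds 306 req/s: no online neighbours, lost.
  queue-1 sheds 213 req/s: no online neighbours, lost.
No further crashes.

cache-2, edge-2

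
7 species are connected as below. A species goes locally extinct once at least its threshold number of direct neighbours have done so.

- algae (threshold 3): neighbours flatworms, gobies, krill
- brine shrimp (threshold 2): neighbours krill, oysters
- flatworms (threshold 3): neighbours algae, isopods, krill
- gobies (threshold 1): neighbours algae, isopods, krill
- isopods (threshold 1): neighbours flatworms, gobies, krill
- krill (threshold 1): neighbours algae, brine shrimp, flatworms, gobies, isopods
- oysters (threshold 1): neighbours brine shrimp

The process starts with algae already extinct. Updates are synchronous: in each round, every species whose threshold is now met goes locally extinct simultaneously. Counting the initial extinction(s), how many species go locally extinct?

Round 1 — algae goes locally extinct (initial).
Round 2 — checking thresholds:
  flatworms: 1 of 3 neighbours < 3, holds.
  gobies: 1 of 3 neighbours ≥ 1, goes locally extinct.
  krill: 1 of 5 neighbours ≥ 1, goes locally extinct.
Round 3 — checking thresholds:
  brine shrimp: 1 of 2 neighbours < 2, holds.
  flatworms: 2 of 3 neighbours < 3, holds.
  isopods: 2 of 3 neighbours ≥ 1, goes locally extinct.
Round 4 — checking thresholds:
  brine shrimp: 1 of 2 neighbours < 2, holds.
  flatworms: 3 of 3 neighbours ≥ 3, goes locally extinct.
Round 5 — no new extinctions; cascade stops.

5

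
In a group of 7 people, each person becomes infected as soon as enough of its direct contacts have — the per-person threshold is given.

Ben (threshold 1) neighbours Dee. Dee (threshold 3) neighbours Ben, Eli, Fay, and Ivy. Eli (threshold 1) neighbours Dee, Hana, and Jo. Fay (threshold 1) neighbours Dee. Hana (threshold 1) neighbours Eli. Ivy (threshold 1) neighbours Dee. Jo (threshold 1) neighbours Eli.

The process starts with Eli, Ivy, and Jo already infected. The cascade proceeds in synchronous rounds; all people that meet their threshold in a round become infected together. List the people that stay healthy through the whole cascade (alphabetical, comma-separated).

Ben, Dee, Fay

Round 1 — Eli, Ivy, Jo become infected (initial).
Round 2 — checking thresholds:
  Dee: 2 of 4 neighbours < 3, not yet.
  Hana: 1 of 1 neighbours ≥ 1, becomes infected.
Round 3 — no new infections; cascade stops.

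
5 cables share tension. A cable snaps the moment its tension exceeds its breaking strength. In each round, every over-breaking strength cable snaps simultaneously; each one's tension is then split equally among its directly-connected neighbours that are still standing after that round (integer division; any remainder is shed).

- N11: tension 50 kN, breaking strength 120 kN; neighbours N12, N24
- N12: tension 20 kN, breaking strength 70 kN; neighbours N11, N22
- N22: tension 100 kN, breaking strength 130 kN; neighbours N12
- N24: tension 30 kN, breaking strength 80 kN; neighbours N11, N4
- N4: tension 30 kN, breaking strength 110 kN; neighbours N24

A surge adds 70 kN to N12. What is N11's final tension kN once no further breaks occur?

Round 1 — N12 at 90 > 70. N12 snaps.
  N12 sheds 90 kN to N11, N22: 45 each.
    N11: 50+45 = 95 ≤ 120
    N22: 100+45 = 145 > 130
Round 2 — N22 snaps.
  N22 sheds 145 kN: no online neighbours, lost.
No further breaks.

95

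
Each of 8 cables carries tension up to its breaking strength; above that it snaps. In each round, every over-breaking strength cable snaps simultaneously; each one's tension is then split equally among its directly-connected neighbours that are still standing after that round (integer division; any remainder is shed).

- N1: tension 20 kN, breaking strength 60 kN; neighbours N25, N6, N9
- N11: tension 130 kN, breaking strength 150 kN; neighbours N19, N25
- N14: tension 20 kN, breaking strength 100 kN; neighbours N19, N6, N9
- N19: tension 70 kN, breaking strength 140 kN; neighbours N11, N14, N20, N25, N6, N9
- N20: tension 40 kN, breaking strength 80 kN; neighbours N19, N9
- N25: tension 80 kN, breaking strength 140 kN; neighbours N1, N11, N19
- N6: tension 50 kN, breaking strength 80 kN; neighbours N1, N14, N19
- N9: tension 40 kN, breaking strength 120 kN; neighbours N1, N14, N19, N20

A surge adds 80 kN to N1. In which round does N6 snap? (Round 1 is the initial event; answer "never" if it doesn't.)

Round 1 — N1 at 100 > 60. N1 snaps.
  N1 sheds 100 kN to N25, N6, N9: 33 each (1 lost).
    N25: 80+33 = 113 ≤ 140
    N6: 50+33 = 83 > 80
    N9: 40+33 = 73 ≤ 120
Round 2 — N6 snaps.
  N6 sheds 83 kN to N14, N19: 41 each (1 lost).
    N14: 20+41 = 61 ≤ 100
    N19: 70+41 = 111 ≤ 140
No further breaks.

2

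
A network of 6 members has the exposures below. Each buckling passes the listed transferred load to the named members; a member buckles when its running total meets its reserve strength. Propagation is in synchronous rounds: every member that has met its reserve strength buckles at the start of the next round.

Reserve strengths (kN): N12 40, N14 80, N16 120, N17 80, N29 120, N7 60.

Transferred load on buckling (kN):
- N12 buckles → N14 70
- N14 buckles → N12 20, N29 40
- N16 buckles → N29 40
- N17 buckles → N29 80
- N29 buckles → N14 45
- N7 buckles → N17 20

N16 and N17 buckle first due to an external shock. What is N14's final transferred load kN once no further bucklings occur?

45

Round 1 — N16, N17 buckle (initial).
  N29: +40+80 → 120 ≥ 120
Round 2 — N29 buckles.
  N14: +45 → 45 < 80
No further bucklings.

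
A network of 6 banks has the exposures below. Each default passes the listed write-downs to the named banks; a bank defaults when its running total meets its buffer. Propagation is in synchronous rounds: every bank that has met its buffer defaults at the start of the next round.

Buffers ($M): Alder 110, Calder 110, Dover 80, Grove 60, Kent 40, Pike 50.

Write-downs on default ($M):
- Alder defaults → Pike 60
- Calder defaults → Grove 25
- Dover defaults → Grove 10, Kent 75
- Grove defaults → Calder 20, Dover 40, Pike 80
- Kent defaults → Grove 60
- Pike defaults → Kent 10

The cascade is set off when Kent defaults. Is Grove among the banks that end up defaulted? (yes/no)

Round 1 — Kent defaults (initial).
  Grove: +60 → 60 ≥ 60
Round 2 — Grove defaults.
  Calder: +20 → 20 < 110
  Dover: +40 → 40 < 80
  Pike: +80 → 80 ≥ 50
Round 3 — Pike defaults.
No further defaults.

yes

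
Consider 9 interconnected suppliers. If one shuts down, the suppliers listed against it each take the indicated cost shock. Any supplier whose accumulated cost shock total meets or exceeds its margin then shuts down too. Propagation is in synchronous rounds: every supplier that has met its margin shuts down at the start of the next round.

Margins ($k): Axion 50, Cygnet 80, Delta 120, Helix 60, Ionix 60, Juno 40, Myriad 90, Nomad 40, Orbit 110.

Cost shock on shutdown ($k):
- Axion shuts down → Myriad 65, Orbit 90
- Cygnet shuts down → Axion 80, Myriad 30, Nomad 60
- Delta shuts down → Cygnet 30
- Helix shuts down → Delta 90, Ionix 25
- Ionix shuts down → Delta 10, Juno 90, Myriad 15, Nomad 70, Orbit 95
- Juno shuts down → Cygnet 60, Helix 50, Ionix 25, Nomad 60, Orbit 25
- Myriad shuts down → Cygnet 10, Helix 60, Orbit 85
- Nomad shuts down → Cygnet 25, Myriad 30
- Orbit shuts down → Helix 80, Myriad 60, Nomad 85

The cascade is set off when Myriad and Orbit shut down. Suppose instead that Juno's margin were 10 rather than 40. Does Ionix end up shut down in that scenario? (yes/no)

no

With Juno's margin at 10:
Round 1 — Myriad, Orbit shut down (initial).
  Cygnet: +10 → 10 < 80
  Helix: +60+80 → 140 ≥ 60
  Nomad: +85 → 85 ≥ 40
Round 2 — Helix, Nomad shut down.
  Cygnet: +25 → 35 < 80
  Delta: +90 → 90 < 120
  Ionix: +25 → 25 < 60
No further shutdowns.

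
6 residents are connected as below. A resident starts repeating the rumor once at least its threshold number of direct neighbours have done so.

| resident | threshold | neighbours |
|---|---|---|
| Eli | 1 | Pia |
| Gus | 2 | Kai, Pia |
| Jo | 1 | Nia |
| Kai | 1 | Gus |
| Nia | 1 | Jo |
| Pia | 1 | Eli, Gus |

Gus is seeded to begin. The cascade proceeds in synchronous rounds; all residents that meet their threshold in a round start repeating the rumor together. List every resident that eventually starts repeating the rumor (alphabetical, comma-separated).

Eli, Gus, Kai, Pia

Round 1 — Gus starts repeating the rumor (initial).
Round 2 — checking thresholds:
  Kai: 1 of 1 neighbours ≥ 1, starts repeating the rumor.
  Pia: 1 of 2 neighbours ≥ 1, starts repeating the rumor.
Round 3 — checking thresholds:
  Eli: 1 of 1 neighbours ≥ 1, starts repeating the rumor.
Round 4 — no new spreads; cascade stops.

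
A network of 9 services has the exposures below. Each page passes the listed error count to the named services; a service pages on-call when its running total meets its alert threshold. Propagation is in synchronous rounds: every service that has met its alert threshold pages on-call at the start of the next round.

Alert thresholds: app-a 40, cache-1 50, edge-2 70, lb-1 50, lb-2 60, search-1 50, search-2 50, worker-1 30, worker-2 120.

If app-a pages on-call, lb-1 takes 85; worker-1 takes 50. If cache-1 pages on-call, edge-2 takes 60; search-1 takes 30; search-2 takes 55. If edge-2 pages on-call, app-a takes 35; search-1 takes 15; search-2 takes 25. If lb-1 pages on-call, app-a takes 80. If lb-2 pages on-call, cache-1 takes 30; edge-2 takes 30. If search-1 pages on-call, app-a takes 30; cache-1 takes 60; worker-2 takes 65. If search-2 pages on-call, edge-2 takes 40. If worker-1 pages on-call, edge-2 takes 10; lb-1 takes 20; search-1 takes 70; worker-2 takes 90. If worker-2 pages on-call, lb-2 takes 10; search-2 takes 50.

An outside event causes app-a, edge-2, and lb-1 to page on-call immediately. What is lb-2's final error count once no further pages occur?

Round 1 — app-a, edge-2, lb-1 page on-call (initial).
  search-1: +15 → 15 < 50
  search-2: +25 → 25 < 50
  worker-1: +50 → 50 ≥ 30
Round 2 — worker-1 pages on-call.
  search-1: +70 → 85 ≥ 50
  worker-2: +90 → 90 < 120
Round 3 — search-1 pages on-call.
  cache-1: +60 → 60 ≥ 50
  worker-2: +65 → 155 ≥ 120
Round 4 — cache-1, worker-2 page on-call.
  lb-2: +10 → 10 < 60
  search-2: +55+50 → 130 ≥ 50
Round 5 — search-2 pages on-call.
No further pages.

10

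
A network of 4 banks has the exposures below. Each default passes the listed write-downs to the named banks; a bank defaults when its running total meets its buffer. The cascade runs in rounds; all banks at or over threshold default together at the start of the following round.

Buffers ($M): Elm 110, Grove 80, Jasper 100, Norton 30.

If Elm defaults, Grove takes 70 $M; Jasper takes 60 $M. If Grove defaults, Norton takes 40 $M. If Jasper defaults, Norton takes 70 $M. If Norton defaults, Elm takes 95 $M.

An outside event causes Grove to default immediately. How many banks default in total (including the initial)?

2

Round 1 — Grove defaults (initial).
  Norton: +40 → 40 ≥ 30
Round 2 — Norton defaults.
  Elm: +95 → 95 < 110
No further defaults.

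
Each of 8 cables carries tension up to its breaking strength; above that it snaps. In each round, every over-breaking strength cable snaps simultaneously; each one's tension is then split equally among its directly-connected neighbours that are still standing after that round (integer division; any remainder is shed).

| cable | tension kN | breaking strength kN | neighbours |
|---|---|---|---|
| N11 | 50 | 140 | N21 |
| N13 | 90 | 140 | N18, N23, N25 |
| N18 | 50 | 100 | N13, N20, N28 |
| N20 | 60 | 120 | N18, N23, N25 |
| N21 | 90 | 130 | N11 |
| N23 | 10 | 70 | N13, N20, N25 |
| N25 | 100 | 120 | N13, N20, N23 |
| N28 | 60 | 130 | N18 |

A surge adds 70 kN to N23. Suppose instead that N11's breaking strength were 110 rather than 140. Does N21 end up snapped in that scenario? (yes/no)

no

With N11's breaking strength at 110:
Round 1 — N23 at 80 > 70. N23 snaps.
  N23 sheds 80 kN to N13, N20, N25: 26 each (2 lost).
    N13: 90+26 = 116 ≤ 140
    N20: 60+26 = 86 ≤ 120
    N25: 100+26 = 126 > 120
Round 2 — N25 snaps.
  N25 sheds 126 kN to N13, N20: 63 each.
    N13: 116+63 = 179 > 140
    N20: 86+63 = 149 > 120
Round 3 — N13, N20 snap.
  N13 sheds 179 kN to N18: 179 each.
    N18: 50+179 = 229 > 100
  N20 sheds 149 kN to N18: 149 each.
    N18: 229+149 = 378 > 100
Round 4 — N18 snaps.
  N18 sheds 378 kN to N28: 378 each.
    N28: 60+378 = 438 > 130
Round 5 — N28 snaps.
  N28 sheds 438 kN: no online neighbours, lost.
No further breaks.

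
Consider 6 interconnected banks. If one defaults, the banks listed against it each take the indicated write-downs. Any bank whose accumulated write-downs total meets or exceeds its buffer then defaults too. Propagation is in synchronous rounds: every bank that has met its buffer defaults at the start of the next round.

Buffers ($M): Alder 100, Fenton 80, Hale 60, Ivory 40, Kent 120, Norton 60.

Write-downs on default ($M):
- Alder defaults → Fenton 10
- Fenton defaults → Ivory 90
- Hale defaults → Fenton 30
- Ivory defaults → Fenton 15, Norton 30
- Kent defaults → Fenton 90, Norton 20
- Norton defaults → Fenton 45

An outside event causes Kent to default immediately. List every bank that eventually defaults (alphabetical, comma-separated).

Round 1 — Kent defaults (initial).
  Fenton: +90 → 90 ≥ 80
  Norton: +20 → 20 < 60
Round 2 — Fenton defaults.
  Ivory: +90 → 90 ≥ 40
Round 3 — Ivory defaults.
  Norton: +30 → 50 < 60
No further defaults.

Fenton, Ivory, Kent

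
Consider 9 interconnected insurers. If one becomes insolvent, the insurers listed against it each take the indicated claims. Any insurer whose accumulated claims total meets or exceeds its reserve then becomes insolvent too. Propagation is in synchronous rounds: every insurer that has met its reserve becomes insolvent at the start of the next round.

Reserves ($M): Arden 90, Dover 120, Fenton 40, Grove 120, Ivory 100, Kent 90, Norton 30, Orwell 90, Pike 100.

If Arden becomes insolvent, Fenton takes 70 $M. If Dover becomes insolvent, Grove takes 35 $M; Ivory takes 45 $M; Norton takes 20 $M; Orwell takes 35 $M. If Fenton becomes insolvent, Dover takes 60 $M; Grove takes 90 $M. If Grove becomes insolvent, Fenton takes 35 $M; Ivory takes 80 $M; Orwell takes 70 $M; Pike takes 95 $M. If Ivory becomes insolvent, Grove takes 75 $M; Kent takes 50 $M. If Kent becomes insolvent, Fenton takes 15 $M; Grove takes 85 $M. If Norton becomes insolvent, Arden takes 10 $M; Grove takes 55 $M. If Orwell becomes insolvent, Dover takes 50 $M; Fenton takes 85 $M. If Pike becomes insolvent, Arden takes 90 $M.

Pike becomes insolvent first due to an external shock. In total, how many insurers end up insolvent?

Round 1 — Pike becomes insolvent (initial).
  Arden: +90 → 90 ≥ 90
Round 2 — Arden becomes insolvent.
  Fenton: +70 → 70 ≥ 40
Round 3 — Fenton becomes insolvent.
  Dover: +60 → 60 < 120
  Grove: +90 → 90 < 120
No further insolvencies.

3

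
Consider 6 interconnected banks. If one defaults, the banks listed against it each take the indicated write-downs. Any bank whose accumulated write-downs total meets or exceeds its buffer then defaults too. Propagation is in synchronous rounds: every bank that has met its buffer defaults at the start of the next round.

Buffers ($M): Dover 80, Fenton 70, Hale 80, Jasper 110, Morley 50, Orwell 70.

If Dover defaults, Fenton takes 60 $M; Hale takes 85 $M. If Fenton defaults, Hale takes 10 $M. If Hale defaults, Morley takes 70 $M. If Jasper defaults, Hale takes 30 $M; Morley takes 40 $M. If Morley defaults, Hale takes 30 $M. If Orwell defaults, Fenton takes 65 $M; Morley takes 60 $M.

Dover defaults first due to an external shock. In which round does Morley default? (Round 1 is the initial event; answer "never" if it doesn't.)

Round 1 — Dover defaults (initial).
  Fenton: +60 → 60 < 70
  Hale: +85 → 85 ≥ 80
Round 2 — Hale defaults.
  Morley: +70 → 70 ≥ 50
Round 3 — Morley defaults.
No further defaults.

3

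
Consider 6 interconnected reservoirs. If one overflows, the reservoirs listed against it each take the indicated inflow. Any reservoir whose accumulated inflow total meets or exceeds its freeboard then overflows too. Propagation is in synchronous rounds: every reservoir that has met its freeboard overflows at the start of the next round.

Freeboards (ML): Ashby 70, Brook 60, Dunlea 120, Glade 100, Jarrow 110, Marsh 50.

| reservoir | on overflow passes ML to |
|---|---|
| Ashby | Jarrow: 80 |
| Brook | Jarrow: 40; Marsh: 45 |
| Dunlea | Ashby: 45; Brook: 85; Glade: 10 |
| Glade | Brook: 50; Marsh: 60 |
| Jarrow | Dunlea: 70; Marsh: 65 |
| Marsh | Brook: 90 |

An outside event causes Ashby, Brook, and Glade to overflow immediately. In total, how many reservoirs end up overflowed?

Round 1 — Ashby, Brook, Glade overflow (initial).
  Jarrow: +80+40 → 120 ≥ 110
  Marsh: +45+60 → 105 ≥ 50
Round 2 — Jarrow, Marsh overflow.
  Dunlea: +70 → 70 < 120
No further overflows.

5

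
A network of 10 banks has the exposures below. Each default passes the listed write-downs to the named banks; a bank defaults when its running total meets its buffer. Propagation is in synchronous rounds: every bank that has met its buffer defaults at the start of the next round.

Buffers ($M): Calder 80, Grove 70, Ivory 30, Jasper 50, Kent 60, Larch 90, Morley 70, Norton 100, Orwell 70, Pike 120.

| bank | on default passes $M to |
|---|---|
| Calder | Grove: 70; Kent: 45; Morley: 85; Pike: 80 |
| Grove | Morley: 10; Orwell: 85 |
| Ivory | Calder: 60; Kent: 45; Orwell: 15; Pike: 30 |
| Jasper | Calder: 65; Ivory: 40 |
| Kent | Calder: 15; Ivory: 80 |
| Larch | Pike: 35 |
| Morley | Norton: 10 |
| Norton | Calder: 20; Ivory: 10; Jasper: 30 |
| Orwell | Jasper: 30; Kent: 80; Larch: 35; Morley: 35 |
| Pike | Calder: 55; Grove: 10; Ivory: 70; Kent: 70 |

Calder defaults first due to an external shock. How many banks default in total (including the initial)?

6

Round 1 — Calder defaults (initial).
  Grove: +70 → 70 ≥ 70
  Kent: +45 → 45 < 60
  Morley: +85 → 85 ≥ 70
  Pike: +80 → 80 < 120
Round 2 — Grove, Morley default.
  Norton: +10 → 10 < 100
  Orwell: +85 → 85 ≥ 70
Round 3 — Orwell defaults.
  Jasper: +30 → 30 < 50
  Kent: +80 → 125 ≥ 60
  Larch: +35 → 35 < 90
Round 4 — Kent defaults.
  Ivory: +80 → 80 ≥ 30
Round 5 — Ivory defaults.
  Pike: +30 → 110 < 120
No further defaults.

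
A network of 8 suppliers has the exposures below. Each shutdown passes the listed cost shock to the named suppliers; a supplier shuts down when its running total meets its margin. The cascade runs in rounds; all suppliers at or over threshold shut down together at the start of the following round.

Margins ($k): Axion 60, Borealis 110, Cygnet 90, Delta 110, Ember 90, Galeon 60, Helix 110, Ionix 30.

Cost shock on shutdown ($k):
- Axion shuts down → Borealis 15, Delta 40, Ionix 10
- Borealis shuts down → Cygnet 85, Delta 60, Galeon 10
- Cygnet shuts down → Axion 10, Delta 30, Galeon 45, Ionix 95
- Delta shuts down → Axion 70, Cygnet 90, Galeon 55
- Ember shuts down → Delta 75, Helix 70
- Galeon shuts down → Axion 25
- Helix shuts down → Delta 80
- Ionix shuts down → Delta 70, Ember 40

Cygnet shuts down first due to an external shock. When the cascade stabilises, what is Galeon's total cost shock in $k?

Round 1 — Cygnet shuts down (initial).
  Axion: +10 → 10 < 60
  Delta: +30 → 30 < 110
  Galeon: +45 → 45 < 60
  Ionix: +95 → 95 ≥ 30
Round 2 — Ionix shuts down.
  Delta: +70 → 100 < 110
  Ember: +40 → 40 < 90
No further shutdowns.

45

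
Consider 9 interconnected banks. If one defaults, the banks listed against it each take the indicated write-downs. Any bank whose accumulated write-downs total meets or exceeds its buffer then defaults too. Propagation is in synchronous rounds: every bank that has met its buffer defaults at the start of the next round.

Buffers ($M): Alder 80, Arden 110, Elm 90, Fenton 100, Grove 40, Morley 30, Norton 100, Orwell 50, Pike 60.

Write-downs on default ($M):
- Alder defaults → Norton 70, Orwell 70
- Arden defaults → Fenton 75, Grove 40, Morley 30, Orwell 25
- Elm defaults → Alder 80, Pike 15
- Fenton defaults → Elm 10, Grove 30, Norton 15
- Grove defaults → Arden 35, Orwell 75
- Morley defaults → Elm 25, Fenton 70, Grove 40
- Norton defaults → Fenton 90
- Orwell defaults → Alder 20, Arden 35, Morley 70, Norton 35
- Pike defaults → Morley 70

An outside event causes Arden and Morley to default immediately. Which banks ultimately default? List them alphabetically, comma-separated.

Round 1 — Arden, Morley default (initial).
  Elm: +25 → 25 < 90
  Fenton: +75+70 → 145 ≥ 100
  Grove: +40+40 → 80 ≥ 40
  Orwell: +25 → 25 < 50
Round 2 — Fenton, Grove default.
  Elm: +10 → 35 < 90
  Norton: +15 → 15 < 100
  Orwell: +75 → 100 ≥ 50
Round 3 — Orwell defaults.
  Alder: +20 → 20 < 80
  Norton: +35 → 50 < 100
No further defaults.

Arden, Fenton, Grove, Morley, Orwell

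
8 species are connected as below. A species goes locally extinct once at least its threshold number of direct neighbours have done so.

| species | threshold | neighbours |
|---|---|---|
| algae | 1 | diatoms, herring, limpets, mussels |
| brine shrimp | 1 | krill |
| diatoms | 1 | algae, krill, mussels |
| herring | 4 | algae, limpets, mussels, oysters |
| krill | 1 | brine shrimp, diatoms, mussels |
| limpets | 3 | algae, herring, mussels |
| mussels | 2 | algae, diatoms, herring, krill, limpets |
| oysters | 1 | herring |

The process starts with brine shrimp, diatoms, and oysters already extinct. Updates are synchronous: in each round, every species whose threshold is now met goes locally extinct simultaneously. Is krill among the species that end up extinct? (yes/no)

yes

Round 1 — brine shrimp, diatoms, oysters go locally extinct (initial).
Round 2 — checking thresholds:
  algae: 1 of 4 neighbours ≥ 1, goes locally extinct.
  herring: 1 of 4 neighbours < 4, holds.
  krill: 2 of 3 neighbours ≥ 1, goes locally extinct.
  mussels: 1 of 5 neighbours < 2, holds.
Round 3 — checking thresholds:
  herring: 2 of 4 neighbours < 4, holds.
  limpets: 1 of 3 neighbours < 3, holds.
  mussels: 3 of 5 neighbours ≥ 2, goes locally extinct.
Round 4 — no new extinctions; cascade stops.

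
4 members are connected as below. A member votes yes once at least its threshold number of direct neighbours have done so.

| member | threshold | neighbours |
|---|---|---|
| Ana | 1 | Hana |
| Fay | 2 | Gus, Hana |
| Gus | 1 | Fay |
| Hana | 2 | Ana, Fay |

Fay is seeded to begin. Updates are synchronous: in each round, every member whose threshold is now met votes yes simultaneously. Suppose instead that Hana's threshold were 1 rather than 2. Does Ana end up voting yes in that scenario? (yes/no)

With Hana's threshold at 1:
Round 1 — Fay votes yes (initial).
Round 2 — checking thresholds:
  Gus: 1 of 1 neighbours ≥ 1, votes yes.
  Hana: 1 of 2 neighbours ≥ 1, votes yes.
Round 3 — checking thresholds:
  Ana: 1 of 1 neighbours ≥ 1, votes yes.
Round 4 — no new yes votes; cascade stops.

yes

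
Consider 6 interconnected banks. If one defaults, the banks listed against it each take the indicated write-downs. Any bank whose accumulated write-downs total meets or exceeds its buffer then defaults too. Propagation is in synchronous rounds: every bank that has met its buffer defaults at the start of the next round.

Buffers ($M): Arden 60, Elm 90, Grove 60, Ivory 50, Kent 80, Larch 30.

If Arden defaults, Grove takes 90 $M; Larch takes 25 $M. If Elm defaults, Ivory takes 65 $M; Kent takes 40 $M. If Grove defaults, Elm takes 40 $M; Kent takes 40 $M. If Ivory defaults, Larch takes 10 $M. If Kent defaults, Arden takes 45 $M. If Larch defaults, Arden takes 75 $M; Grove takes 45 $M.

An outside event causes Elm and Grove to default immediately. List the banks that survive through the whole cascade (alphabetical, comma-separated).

Arden, Larch

Round 1 — Elm, Grove default (initial).
  Ivory: +65 → 65 ≥ 50
  Kent: +40+40 → 80 ≥ 80
Round 2 — Ivory, Kent default.
  Arden: +45 → 45 < 60
  Larch: +10 → 10 < 30
No further defaults.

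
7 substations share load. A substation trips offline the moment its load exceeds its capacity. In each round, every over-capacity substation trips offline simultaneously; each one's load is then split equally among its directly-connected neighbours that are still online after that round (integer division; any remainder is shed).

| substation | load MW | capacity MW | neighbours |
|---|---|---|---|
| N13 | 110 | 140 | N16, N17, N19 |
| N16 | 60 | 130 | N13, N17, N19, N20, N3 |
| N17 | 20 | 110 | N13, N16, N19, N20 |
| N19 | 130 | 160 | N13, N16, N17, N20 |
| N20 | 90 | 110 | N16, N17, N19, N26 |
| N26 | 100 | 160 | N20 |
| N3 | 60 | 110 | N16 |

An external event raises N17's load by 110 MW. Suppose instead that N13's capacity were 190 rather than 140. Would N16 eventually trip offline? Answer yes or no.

yes

With N13's capacity at 190:
Round 1 — N17 at 130 > 110. N17 trips offline.
  N17 sheds 130 MW to N13, N16, N19, N20: 32 each (2 lost).
    N13: 110+32 = 142 ≤ 190
    N16: 60+32 = 92 ≤ 130
    N19: 130+32 = 162 > 160
    N20: 90+32 = 122 > 110
Round 2 — N19, N20 trip offline.
  N19 sheds 162 MW to N13, N16: 81 each.
    N13: 142+81 = 223 > 190
    N16: 92+81 = 173 > 130
  N20 sheds 122 MW to N16, N26: 61 each.
    N16: 173+61 = 234 > 130
    N26: 100+61 = 161 > 160
Round 3 — N13, N16, N26 trip offline.
  N13 sheds 223 MW: no online neighbours, lost.
  N16 sheds 234 MW to N3: 234 each.
    N3: 60+234 = 294 > 110
  N26 sheds 161 MW: no online neighbours, lost.
Round 4 — N3 trips offline.
  N3 sheds 294 MW: no online neighbours, lost.
No further trips.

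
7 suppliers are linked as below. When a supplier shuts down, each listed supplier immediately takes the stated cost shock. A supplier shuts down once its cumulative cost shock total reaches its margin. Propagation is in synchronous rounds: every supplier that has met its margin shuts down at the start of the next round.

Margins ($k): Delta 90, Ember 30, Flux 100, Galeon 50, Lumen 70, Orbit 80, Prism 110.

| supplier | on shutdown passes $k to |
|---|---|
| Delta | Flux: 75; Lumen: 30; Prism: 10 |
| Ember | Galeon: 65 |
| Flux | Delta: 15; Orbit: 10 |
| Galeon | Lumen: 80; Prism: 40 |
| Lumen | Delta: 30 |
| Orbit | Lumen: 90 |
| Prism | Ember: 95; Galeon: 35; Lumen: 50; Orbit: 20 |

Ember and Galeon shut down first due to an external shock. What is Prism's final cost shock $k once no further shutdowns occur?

Round 1 — Ember, Galeon shut down (initial).
  Lumen: +80 → 80 ≥ 70
  Prism: +40 → 40 < 110
Round 2 — Lumen shuts down.
  Delta: +30 → 30 < 90
No further shutdowns.

40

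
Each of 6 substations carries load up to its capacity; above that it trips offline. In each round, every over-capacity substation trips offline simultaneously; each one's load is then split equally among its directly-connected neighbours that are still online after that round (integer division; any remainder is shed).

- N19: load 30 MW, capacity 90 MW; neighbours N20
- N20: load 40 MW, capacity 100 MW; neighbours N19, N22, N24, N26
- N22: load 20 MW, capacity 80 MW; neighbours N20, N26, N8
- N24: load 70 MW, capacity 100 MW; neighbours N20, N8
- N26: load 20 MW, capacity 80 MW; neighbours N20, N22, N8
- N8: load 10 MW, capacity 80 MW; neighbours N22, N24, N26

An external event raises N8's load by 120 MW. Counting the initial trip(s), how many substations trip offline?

Round 1 — N8 at 130 > 80. N8 trips offline.
  N8 sheds 130 MW to N22, N24, N26: 43 each (1 lost).
    N22: 20+43 = 63 ≤ 80
    N24: 70+43 = 113 > 100
    N26: 20+43 = 63 ≤ 80
Round 2 — N24 trips offline.
  N24 sheds 113 MW to N20: 113 each.
    N20: 40+113 = 153 > 100
Round 3 — N20 trips offline.
  N20 sheds 153 MW to N19, N22, N26: 51 each.
    N19: 30+51 = 81 ≤ 90
    N22: 63+51 = 114 > 80
    N26: 63+51 = 114 > 80
Round 4 — N22, N26 trip offline.
  N22 sheds 114 MW: no online neighbours, lost.
  N26 sheds 114 MW: no online neighbours, lost.
No further trips.

5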